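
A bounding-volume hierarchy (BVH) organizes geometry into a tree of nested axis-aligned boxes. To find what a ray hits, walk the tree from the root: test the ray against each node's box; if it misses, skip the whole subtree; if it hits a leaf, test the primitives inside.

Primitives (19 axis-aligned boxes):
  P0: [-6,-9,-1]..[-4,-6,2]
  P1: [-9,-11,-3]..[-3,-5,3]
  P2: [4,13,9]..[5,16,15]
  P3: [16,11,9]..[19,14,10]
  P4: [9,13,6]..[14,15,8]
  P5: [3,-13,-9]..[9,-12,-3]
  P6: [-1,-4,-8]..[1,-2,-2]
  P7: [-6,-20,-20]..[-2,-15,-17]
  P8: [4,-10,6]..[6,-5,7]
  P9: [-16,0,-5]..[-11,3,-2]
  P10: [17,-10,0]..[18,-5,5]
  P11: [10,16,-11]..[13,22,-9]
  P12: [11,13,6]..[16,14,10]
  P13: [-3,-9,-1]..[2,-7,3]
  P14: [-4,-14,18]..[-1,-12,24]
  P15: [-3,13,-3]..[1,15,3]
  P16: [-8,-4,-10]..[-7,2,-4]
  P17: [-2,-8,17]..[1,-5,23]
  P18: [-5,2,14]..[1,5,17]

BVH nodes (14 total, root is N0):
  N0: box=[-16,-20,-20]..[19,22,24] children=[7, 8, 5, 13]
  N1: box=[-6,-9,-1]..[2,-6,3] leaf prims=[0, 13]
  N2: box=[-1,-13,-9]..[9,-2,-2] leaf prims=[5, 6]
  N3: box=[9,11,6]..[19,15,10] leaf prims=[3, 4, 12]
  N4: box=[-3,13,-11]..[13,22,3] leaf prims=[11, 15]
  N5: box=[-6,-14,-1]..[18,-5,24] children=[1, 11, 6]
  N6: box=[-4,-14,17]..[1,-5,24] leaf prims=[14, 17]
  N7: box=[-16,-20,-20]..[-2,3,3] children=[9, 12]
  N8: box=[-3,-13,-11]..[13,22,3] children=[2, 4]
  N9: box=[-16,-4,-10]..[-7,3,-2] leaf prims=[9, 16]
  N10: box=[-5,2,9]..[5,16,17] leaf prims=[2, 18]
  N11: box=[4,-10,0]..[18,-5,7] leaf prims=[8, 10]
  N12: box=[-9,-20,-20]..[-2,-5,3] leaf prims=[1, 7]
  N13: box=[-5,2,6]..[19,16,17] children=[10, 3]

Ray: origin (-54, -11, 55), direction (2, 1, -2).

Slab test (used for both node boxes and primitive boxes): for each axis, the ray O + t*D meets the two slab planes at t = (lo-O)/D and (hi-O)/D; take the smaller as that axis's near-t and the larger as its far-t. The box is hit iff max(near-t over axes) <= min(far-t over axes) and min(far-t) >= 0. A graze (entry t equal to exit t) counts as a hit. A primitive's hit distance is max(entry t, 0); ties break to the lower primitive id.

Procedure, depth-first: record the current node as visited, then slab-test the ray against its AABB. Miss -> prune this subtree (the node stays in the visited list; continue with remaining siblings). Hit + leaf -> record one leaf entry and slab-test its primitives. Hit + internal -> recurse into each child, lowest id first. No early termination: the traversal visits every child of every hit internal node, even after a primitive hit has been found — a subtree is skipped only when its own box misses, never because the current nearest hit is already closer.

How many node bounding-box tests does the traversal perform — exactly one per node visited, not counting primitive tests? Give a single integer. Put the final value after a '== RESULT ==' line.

Trace the traversal:
N0 x:[19,73/2] y:[-9,33] z:[31/2,75/2] -> hit [19,33], descend [5, 7, 8, 13]
  N5 x:[24,36] y:[-3,6] z:[31/2,28] -> miss, prune
  N7 x:[19,26] y:[-9,14] z:[26,75/2] -> miss, prune
  N8 x:[51/2,67/2] y:[-2,33] z:[26,33] -> hit [26,33], descend [2, 4]
    N2 x:[53/2,63/2] y:[-2,9] z:[57/2,32] -> miss, prune
    N4 x:[51/2,67/2] y:[24,33] z:[26,33] -> hit [26,33] leaf, test {P11@t=32, P15@t=26}
  N13 x:[49/2,73/2] y:[13,27] z:[19,49/2] -> hit [49/2,49/2], descend [3, 10]
    N3 x:[63/2,73/2] y:[22,26] z:[45/2,49/2] -> miss, prune
    N10 x:[49/2,59/2] y:[13,27] z:[19,23] -> miss, prune

Summary -> nodes [0, 5, 7, 8, 2, 4, 13, 3, 10]; box-tests=9; leaf-entries=1; first=P15

== RESULT ==
9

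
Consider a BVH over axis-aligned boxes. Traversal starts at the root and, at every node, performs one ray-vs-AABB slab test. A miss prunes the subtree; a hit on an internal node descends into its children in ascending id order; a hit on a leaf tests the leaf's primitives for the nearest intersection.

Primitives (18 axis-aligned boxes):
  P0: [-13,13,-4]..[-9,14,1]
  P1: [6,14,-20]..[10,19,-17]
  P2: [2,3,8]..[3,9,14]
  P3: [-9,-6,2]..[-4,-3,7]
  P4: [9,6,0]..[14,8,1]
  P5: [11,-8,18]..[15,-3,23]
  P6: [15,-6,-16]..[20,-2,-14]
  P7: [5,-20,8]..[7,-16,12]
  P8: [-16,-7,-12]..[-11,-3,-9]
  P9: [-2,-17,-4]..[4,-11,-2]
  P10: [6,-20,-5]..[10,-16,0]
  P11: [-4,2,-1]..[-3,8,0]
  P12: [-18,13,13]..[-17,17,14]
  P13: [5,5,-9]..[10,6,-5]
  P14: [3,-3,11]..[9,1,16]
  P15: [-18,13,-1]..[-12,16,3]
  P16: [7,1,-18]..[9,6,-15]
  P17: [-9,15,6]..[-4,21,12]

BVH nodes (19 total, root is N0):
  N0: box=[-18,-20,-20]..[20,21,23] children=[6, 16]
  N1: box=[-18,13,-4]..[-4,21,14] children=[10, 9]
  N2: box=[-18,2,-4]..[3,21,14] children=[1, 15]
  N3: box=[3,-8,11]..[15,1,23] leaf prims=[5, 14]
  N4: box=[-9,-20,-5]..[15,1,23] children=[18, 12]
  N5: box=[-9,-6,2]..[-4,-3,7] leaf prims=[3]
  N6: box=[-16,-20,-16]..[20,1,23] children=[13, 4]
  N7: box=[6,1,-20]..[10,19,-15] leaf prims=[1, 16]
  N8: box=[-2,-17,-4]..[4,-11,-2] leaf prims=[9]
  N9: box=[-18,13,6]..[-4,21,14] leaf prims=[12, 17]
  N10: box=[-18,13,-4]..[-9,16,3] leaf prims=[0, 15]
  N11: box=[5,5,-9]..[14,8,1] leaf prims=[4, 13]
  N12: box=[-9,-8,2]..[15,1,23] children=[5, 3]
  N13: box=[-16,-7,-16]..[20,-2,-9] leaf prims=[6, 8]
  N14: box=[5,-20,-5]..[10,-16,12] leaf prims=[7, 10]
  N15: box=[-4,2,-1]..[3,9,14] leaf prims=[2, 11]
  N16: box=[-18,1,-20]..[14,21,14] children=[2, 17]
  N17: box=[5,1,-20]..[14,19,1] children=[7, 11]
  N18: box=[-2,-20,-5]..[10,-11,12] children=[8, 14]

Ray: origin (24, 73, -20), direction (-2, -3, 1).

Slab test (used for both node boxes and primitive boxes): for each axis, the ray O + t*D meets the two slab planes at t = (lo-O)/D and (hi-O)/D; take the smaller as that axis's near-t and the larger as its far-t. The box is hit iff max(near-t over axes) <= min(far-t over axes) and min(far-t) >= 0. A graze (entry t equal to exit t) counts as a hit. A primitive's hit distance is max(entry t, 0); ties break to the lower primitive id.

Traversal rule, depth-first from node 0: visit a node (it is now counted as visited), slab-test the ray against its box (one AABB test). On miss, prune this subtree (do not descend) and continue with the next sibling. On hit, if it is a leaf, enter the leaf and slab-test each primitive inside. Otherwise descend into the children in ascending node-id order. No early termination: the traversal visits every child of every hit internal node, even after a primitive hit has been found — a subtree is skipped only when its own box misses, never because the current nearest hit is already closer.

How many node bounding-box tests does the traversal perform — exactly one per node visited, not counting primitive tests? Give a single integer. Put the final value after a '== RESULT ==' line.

Trace the traversal:
N0 x:[2,21] y:[52/3,31] z:[0,43] -> hit [52/3,21], descend [6, 16]
  N6 x:[2,20] y:[24,31] z:[4,43] -> miss, prune
  N16 x:[5,21] y:[52/3,24] z:[0,34] -> hit [52/3,21], descend [2, 17]
    N2 x:[21/2,21] y:[52/3,71/3] z:[16,34] -> hit [52/3,21], descend [1, 15]
      N1 x:[14,21] y:[52/3,20] z:[16,34] -> hit [52/3,20], descend [9, 10]
        N9 x:[14,21] y:[52/3,20] z:[26,34] -> miss, prune
        N10 x:[33/2,21] y:[19,20] z:[16,23] -> hit [19,20] leaf, test {P0(miss), P15@t=19}
      N15 x:[21/2,14] y:[64/3,71/3] z:[19,34] -> miss, prune
    N17 x:[5,19/2] y:[18,24] z:[0,21] -> miss, prune

order=[0, 6, 16, 2, 1, 9, 10, 15, 17]  |boxes|=9  |leaves|=1  hit=P15

== RESULT ==
9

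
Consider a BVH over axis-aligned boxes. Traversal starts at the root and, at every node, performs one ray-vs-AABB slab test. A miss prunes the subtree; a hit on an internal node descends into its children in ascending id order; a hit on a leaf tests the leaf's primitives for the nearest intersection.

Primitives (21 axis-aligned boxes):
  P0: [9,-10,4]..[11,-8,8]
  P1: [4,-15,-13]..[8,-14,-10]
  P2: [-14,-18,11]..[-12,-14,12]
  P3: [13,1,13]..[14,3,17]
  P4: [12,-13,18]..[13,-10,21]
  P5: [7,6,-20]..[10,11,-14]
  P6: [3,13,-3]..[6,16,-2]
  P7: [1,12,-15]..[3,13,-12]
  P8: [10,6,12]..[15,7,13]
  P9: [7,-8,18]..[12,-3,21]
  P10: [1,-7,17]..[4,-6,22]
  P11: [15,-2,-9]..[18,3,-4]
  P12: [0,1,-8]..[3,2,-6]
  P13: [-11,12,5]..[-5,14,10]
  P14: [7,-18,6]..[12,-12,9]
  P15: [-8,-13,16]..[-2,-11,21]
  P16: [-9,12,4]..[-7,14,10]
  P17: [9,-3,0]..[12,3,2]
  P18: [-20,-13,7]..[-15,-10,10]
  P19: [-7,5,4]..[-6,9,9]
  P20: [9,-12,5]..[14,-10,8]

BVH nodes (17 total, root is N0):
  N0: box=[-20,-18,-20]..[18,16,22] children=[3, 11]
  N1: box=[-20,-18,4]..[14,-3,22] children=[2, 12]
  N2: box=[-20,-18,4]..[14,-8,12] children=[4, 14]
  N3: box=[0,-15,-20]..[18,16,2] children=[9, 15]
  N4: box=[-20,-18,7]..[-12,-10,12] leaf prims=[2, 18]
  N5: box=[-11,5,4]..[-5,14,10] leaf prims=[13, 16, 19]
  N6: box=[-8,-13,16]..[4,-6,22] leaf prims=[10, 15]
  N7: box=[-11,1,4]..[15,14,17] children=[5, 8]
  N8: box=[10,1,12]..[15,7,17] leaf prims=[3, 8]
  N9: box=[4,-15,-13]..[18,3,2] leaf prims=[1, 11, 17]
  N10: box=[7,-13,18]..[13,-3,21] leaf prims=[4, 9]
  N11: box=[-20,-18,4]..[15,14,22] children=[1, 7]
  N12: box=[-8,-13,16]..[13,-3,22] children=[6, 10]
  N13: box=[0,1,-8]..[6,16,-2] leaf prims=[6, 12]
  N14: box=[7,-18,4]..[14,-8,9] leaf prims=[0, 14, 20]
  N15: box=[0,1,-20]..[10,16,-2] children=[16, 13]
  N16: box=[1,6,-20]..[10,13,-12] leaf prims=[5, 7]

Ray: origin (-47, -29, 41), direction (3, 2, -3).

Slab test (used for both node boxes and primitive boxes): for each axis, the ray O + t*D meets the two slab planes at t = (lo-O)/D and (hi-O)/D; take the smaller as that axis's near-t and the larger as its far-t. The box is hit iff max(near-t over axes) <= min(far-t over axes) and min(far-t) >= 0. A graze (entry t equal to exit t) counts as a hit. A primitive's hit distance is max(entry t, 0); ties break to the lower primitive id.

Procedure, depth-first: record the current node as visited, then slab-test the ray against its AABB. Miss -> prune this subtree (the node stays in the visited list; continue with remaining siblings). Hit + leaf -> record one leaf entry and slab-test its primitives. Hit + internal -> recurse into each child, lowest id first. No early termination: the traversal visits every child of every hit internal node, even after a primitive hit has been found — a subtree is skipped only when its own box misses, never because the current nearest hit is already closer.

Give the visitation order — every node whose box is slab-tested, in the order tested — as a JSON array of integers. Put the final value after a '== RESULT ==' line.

Traverse from the root:
N0 x:[9,65/3] y:[11/2,45/2] z:[19/3,61/3] -> hit [9,61/3], descend [3, 11]
  N3 x:[47/3,65/3] y:[7,45/2] z:[13,61/3] -> hit [47/3,61/3], descend [9, 15]
    N9 x:[17,65/3] y:[7,16] z:[13,18] -> miss, prune
    N15 x:[47/3,19] y:[15,45/2] z:[43/3,61/3] -> hit [47/3,19], descend [13, 16]
      N13 x:[47/3,53/3] y:[15,45/2] z:[43/3,49/3] -> hit [47/3,49/3] leaf, test {P6(miss), P12(miss)}
      N16 x:[16,19] y:[35/2,21] z:[53/3,61/3] -> hit [53/3,19] leaf, test {P5@t=55/3, P7(miss)}
  N11 x:[9,62/3] y:[11/2,43/2] z:[19/3,37/3] -> hit [9,37/3], descend [1, 7]
    N1 x:[9,61/3] y:[11/2,13] z:[19/3,37/3] -> hit [9,37/3], descend [2, 12]
      N2 x:[9,61/3] y:[11/2,21/2] z:[29/3,37/3] -> hit [29/3,21/2], descend [4, 14]
        N4 x:[9,35/3] y:[11/2,19/2] z:[29/3,34/3] -> miss, prune
        N14 x:[18,61/3] y:[11/2,21/2] z:[32/3,37/3] -> miss, prune
      N12 x:[13,20] y:[8,13] z:[19/3,25/3] -> miss, prune
    N7 x:[12,62/3] y:[15,43/2] z:[8,37/3] -> miss, prune

Visited [0, 3, 9, 15, 13, 16, 11, 1, 2, 4, 14, 12, 7]. Tests: 13 box, 2 leaf. Nearest: P5.

== RESULT ==
[0, 3, 9, 15, 13, 16, 11, 1, 2, 4, 14, 12, 7]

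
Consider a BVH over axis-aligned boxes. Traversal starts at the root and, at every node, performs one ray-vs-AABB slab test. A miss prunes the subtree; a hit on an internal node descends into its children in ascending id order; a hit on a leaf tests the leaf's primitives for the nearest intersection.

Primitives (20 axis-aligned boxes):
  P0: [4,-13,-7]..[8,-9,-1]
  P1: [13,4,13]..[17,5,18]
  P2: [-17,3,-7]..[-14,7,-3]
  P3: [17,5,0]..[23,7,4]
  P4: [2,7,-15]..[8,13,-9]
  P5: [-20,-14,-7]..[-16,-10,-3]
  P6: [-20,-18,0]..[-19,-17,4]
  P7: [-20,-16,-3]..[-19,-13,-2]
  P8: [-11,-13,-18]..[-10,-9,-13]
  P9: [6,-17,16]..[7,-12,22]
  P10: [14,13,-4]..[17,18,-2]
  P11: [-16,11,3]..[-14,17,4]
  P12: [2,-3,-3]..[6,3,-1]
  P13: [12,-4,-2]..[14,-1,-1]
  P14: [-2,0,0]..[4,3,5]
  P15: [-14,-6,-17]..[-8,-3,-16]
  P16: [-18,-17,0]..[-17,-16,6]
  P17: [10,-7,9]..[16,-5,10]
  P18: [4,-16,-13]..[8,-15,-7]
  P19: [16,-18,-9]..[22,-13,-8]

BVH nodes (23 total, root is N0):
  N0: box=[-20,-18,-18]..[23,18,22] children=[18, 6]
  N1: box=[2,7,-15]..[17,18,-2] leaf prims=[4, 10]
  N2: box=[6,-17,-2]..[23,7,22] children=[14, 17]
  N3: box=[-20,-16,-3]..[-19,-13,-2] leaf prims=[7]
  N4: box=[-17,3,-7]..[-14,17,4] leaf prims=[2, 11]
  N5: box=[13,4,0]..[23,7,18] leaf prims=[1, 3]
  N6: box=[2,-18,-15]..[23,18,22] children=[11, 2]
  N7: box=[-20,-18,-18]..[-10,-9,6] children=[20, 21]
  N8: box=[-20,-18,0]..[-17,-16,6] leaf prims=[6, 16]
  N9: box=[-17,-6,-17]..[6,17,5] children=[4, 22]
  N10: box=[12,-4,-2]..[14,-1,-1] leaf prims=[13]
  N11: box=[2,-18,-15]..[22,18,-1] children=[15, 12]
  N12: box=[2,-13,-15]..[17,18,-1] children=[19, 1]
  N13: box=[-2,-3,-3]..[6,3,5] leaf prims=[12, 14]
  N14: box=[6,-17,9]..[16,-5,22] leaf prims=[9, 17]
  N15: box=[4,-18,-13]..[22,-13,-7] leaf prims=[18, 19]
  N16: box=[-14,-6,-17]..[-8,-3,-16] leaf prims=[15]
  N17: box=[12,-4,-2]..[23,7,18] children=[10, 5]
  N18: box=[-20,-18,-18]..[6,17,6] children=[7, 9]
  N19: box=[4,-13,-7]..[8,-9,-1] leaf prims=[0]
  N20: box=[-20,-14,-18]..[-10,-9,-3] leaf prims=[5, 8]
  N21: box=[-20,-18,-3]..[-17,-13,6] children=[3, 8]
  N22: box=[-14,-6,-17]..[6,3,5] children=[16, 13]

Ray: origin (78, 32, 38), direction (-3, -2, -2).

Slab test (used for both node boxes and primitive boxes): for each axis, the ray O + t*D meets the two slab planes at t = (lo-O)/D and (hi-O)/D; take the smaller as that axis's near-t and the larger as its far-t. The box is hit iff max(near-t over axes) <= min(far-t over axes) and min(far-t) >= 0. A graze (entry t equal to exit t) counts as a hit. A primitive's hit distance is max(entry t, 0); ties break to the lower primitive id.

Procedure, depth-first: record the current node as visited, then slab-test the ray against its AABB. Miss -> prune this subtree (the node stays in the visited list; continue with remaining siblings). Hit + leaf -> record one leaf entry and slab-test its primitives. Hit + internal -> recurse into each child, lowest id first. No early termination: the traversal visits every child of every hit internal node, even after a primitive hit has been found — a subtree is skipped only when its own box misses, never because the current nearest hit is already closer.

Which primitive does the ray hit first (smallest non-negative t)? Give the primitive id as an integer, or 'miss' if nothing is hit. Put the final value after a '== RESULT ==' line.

Walk:
N0 x:[55/3,98/3] y:[7,25] z:[8,28] -> hit [55/3,25], descend [6, 18]
  N6 x:[55/3,76/3] y:[7,25] z:[8,53/2] -> hit [55/3,25], descend [2, 11]
    N2 x:[55/3,24] y:[25/2,49/2] z:[8,20] -> hit [55/3,20], descend [14, 17]
      N14 x:[62/3,24] y:[37/2,49/2] z:[8,29/2] -> miss, prune
      N17 x:[55/3,22] y:[25/2,18] z:[10,20] -> miss, prune
    N11 x:[56/3,76/3] y:[7,25] z:[39/2,53/2] -> hit [39/2,25], descend [12, 15]
      N12 x:[61/3,76/3] y:[7,45/2] z:[39/2,53/2] -> hit [61/3,45/2], descend [1, 19]
        N1 x:[61/3,76/3] y:[7,25/2] z:[20,53/2] -> miss, prune
        N19 x:[70/3,74/3] y:[41/2,45/2] z:[39/2,45/2] -> miss, prune
      N15 x:[56/3,74/3] y:[45/2,25] z:[45/2,51/2] -> hit [45/2,74/3] leaf, test {P18@t=47/2, P19(miss)}
  N18 x:[24,98/3] y:[15/2,25] z:[16,28] -> hit [24,25], descend [7, 9]
    N7 x:[88/3,98/3] y:[41/2,25] z:[16,28] -> miss, prune
    N9 x:[24,95/3] y:[15/2,19] z:[33/2,55/2] -> miss, prune

Visited [0, 6, 2, 14, 17, 11, 12, 1, 19, 15, 18, 7, 9]. Tests: 13 box, 1 leaf. Nearest: P18.

== RESULT ==
18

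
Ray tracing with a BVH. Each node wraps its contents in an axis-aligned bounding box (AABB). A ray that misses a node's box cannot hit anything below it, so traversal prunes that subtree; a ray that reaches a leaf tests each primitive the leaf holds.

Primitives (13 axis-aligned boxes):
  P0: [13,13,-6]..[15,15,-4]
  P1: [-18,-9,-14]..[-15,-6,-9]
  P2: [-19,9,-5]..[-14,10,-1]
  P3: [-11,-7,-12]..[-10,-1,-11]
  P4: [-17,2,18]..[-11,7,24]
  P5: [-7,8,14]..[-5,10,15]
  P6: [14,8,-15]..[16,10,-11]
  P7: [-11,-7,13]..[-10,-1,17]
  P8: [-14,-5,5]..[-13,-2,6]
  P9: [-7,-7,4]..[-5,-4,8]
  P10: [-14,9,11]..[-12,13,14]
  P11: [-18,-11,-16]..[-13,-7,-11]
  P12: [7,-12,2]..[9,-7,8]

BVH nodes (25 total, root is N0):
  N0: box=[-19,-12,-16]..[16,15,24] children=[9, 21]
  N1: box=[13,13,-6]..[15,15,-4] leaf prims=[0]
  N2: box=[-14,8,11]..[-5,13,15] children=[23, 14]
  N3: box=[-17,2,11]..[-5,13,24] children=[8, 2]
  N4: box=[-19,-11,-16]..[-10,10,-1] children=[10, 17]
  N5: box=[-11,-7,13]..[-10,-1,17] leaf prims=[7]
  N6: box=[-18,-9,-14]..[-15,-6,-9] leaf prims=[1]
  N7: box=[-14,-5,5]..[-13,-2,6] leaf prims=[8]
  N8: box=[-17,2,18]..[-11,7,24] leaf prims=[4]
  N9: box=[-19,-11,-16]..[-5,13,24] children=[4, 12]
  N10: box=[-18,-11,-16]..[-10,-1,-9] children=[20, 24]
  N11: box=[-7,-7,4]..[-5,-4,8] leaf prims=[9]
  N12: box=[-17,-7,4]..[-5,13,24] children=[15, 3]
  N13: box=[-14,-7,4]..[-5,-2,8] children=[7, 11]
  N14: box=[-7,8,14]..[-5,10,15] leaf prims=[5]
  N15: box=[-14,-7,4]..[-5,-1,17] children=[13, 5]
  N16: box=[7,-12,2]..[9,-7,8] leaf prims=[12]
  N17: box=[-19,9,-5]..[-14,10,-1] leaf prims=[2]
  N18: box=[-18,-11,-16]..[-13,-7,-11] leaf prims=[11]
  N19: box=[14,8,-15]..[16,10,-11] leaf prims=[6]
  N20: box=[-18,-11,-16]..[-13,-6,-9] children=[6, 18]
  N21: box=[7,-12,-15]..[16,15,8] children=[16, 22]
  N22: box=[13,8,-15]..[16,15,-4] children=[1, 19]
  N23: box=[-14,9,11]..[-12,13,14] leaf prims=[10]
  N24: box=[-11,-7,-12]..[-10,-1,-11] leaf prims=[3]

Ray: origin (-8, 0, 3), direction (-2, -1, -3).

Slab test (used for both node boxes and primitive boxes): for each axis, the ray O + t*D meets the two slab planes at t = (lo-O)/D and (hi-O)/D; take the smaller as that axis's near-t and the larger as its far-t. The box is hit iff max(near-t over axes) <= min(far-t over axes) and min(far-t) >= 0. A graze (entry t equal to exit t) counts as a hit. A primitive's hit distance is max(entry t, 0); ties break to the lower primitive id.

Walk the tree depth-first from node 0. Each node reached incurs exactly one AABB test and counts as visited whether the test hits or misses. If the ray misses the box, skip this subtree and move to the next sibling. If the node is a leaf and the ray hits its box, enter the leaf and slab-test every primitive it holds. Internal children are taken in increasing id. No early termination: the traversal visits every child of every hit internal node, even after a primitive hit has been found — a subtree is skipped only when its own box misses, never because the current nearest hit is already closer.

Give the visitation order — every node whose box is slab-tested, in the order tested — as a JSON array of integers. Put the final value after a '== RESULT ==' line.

Trace the traversal:
N0 x:[-12,11/2] y:[-15,12] z:[-7,19/3] -> hit [-7,11/2], descend [9, 21]
  N9 x:[-3/2,11/2] y:[-13,11] z:[-7,19/3] -> hit [-3/2,11/2], descend [4, 12]
    N4 x:[1,11/2] y:[-10,11] z:[4/3,19/3] -> hit [4/3,11/2], descend [10, 17]
      N10 x:[1,5] y:[1,11] z:[4,19/3] -> hit [4,5], descend [20, 24]
        N20 x:[5/2,5] y:[6,11] z:[4,19/3] -> miss, prune
        N24 x:[1,3/2] y:[1,7] z:[14/3,5] -> miss, prune
      N17 x:[3,11/2] y:[-10,-9] z:[4/3,8/3] -> miss, prune
    N12 x:[-3/2,9/2] y:[-13,7] z:[-7,-1/3] -> miss, prune
  N21 x:[-12,-15/2] y:[-15,12] z:[-5/3,6] -> miss, prune

Visited [0, 9, 4, 10, 20, 24, 17, 12, 21]. Tests: 9 box, 0 leaf. Nearest: miss.

== RESULT ==
[0, 9, 4, 10, 20, 24, 17, 12, 21]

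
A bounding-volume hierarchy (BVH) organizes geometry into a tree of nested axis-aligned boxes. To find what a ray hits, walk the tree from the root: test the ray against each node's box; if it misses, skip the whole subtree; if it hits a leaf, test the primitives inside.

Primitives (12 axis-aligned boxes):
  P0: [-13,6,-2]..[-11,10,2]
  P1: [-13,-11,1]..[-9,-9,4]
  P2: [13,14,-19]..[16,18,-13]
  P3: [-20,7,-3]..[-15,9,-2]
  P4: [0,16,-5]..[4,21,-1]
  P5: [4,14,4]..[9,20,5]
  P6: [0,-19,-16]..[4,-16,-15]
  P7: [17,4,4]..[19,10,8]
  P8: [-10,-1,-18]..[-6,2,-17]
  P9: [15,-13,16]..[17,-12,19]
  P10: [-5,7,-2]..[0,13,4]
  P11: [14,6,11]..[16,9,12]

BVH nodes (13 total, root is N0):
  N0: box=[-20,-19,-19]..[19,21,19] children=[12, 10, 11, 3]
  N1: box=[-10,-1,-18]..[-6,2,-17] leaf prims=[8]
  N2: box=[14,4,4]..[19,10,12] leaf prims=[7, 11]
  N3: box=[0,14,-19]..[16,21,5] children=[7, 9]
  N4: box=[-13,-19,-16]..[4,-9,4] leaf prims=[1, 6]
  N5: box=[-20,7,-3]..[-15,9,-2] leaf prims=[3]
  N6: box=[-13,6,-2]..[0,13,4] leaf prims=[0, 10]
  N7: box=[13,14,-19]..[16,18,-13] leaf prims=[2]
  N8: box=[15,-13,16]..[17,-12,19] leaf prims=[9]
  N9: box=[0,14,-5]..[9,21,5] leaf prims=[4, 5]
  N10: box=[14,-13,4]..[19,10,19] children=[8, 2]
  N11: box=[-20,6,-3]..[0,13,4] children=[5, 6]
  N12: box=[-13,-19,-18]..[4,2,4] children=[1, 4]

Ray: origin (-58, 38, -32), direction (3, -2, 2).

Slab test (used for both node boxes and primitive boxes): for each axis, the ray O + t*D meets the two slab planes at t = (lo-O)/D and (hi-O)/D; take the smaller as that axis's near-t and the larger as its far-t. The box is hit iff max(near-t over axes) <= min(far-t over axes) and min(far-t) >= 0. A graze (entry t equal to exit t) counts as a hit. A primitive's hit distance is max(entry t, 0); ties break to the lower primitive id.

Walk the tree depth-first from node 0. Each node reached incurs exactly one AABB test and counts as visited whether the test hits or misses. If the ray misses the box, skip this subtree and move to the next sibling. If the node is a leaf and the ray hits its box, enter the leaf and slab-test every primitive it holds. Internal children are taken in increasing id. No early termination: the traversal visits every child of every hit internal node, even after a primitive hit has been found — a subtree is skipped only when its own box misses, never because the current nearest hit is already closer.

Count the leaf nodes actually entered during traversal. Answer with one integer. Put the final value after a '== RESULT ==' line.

Trace the traversal:
N0 x:[38/3,77/3] y:[17/2,57/2] z:[13/2,51/2] -> hit [38/3,51/2], descend [3, 10, 11, 12]
  N3 x:[58/3,74/3] y:[17/2,12] z:[13/2,37/2] -> miss, prune
  N10 x:[24,77/3] y:[14,51/2] z:[18,51/2] -> hit [24,51/2], descend [2, 8]
    N2 x:[24,77/3] y:[14,17] z:[18,22] -> miss, prune
    N8 x:[73/3,25] y:[25,51/2] z:[24,51/2] -> hit [25,25] leaf, test {P9@t=25}
  N11 x:[38/3,58/3] y:[25/2,16] z:[29/2,18] -> hit [29/2,16], descend [5, 6]
    N5 x:[38/3,43/3] y:[29/2,31/2] z:[29/2,15] -> miss, prune
    N6 x:[15,58/3] y:[25/2,16] z:[15,18] -> hit [15,16] leaf, test {P0@t=15, P10(miss)}
  N12 x:[15,62/3] y:[18,57/2] z:[7,18] -> hit [18,18], descend [1, 4]
    N1 x:[16,52/3] y:[18,39/2] z:[7,15/2] -> miss, prune
    N4 x:[15,62/3] y:[47/2,57/2] z:[8,18] -> miss, prune

Summary -> nodes [0, 3, 10, 2, 8, 11, 5, 6, 12, 1, 4]; box-tests=11; leaf-entries=2; first=P0

== RESULT ==
2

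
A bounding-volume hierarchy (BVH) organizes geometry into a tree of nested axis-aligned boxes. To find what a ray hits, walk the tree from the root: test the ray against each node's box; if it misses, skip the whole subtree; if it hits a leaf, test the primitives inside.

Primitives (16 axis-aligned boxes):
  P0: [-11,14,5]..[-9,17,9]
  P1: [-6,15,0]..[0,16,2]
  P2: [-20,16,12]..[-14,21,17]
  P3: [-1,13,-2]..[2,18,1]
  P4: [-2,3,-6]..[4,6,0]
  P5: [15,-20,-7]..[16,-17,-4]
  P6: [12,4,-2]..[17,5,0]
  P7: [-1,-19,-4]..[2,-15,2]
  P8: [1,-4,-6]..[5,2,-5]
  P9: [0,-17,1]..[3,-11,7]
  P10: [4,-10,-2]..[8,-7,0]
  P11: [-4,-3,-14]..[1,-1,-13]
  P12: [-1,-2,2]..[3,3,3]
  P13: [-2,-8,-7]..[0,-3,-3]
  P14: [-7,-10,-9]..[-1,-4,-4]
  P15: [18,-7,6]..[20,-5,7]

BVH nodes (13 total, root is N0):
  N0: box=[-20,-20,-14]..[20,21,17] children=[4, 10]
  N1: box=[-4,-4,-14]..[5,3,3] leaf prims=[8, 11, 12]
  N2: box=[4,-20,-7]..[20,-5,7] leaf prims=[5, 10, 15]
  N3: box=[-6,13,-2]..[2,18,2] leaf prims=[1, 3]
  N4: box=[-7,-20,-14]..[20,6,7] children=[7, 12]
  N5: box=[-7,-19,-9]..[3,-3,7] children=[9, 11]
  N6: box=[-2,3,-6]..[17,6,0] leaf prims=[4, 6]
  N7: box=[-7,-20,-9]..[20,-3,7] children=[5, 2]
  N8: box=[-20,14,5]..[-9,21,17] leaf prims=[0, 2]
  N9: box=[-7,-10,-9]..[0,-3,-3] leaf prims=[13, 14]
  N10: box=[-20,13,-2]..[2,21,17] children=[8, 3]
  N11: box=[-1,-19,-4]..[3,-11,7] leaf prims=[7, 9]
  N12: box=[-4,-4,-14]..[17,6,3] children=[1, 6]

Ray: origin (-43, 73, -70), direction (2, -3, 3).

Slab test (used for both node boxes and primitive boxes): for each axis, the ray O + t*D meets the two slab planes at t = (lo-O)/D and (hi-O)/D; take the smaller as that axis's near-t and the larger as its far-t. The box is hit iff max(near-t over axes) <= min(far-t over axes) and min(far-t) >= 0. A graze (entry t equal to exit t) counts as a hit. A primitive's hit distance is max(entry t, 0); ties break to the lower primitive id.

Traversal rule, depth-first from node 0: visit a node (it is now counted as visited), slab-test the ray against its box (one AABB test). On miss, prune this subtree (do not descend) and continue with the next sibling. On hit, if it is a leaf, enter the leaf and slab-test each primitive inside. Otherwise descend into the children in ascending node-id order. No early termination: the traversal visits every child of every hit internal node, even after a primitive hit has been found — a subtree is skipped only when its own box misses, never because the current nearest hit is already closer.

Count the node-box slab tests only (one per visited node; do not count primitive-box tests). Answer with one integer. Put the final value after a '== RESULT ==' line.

Walk:
N0 x:[23/2,63/2] y:[52/3,31] z:[56/3,29] -> hit [56/3,29], descend [4, 10]
  N4 x:[18,63/2] y:[67/3,31] z:[56/3,77/3] -> hit [67/3,77/3], descend [7, 12]
    N7 x:[18,63/2] y:[76/3,31] z:[61/3,77/3] -> hit [76/3,77/3], descend [2, 5]
      N2 x:[47/2,63/2] y:[26,31] z:[21,77/3] -> miss, prune
      N5 x:[18,23] y:[76/3,92/3] z:[61/3,77/3] -> miss, prune
    N12 x:[39/2,30] y:[67/3,77/3] z:[56/3,73/3] -> hit [67/3,73/3], descend [1, 6]
      N1 x:[39/2,24] y:[70/3,77/3] z:[56/3,73/3] -> hit [70/3,24] leaf, test {P8(miss), P11(miss), P12(miss)}
      N6 x:[41/2,30] y:[67/3,70/3] z:[64/3,70/3] -> hit [67/3,70/3] leaf, test {P4@t=67/3, P6(miss)}
  N10 x:[23/2,45/2] y:[52/3,20] z:[68/3,29] -> miss, prune

order=[0, 4, 7, 2, 5, 12, 1, 6, 10]  |boxes|=9  |leaves|=2  hit=P4

== RESULT ==
9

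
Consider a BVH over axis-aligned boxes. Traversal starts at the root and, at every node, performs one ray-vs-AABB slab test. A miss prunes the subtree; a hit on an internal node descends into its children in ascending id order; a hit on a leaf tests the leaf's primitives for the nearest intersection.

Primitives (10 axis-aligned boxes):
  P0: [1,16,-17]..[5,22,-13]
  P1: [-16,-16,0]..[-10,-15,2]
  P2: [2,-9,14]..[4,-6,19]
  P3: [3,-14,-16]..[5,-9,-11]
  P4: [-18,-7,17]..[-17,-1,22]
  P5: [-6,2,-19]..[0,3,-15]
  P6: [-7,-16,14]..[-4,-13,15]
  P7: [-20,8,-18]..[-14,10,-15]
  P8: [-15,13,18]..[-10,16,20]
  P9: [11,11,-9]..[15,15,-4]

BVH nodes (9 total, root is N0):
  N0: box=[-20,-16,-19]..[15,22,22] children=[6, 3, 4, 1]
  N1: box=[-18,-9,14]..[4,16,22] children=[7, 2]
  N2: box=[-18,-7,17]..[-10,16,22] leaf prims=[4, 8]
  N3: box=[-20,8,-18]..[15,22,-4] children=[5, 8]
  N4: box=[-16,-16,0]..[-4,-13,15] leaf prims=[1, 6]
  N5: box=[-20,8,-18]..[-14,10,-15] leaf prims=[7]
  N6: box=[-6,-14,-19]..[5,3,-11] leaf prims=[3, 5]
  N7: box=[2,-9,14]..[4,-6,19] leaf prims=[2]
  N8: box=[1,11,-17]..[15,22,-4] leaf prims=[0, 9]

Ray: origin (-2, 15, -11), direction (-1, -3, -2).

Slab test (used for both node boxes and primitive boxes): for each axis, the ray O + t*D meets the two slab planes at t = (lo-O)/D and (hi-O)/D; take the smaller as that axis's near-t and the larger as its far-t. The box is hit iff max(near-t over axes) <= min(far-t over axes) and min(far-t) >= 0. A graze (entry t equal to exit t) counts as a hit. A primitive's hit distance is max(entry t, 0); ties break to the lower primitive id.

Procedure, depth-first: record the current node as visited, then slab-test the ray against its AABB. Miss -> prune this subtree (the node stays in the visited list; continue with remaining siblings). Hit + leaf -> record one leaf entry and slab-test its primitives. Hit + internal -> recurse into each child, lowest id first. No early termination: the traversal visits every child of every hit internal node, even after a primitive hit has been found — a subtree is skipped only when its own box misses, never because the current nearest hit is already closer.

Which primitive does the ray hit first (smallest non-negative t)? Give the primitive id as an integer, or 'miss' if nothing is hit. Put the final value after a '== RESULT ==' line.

Traverse from the root:
N0 x:[-17,18] y:[-7/3,31/3] z:[-33/2,4] -> hit [-7/3,4], descend [1, 3, 4, 6]
  N1 x:[-6,16] y:[-1/3,8] z:[-33/2,-25/2] -> miss, prune
  N3 x:[-17,18] y:[-7/3,7/3] z:[-7/2,7/2] -> hit [-7/3,7/3], descend [5, 8]
    N5 x:[12,18] y:[5/3,7/3] z:[2,7/2] -> miss, prune
    N8 x:[-17,-3] y:[-7/3,4/3] z:[-7/2,3] -> miss, prune
  N4 x:[2,14] y:[28/3,31/3] z:[-13,-11/2] -> miss, prune
  N6 x:[-7,4] y:[4,29/3] z:[0,4] -> hit [4,4] leaf, test {P3(miss), P5@t=4}

Visited [0, 1, 3, 5, 8, 4, 6]. Tests: 7 box, 1 leaf. Nearest: P5.

== RESULT ==
5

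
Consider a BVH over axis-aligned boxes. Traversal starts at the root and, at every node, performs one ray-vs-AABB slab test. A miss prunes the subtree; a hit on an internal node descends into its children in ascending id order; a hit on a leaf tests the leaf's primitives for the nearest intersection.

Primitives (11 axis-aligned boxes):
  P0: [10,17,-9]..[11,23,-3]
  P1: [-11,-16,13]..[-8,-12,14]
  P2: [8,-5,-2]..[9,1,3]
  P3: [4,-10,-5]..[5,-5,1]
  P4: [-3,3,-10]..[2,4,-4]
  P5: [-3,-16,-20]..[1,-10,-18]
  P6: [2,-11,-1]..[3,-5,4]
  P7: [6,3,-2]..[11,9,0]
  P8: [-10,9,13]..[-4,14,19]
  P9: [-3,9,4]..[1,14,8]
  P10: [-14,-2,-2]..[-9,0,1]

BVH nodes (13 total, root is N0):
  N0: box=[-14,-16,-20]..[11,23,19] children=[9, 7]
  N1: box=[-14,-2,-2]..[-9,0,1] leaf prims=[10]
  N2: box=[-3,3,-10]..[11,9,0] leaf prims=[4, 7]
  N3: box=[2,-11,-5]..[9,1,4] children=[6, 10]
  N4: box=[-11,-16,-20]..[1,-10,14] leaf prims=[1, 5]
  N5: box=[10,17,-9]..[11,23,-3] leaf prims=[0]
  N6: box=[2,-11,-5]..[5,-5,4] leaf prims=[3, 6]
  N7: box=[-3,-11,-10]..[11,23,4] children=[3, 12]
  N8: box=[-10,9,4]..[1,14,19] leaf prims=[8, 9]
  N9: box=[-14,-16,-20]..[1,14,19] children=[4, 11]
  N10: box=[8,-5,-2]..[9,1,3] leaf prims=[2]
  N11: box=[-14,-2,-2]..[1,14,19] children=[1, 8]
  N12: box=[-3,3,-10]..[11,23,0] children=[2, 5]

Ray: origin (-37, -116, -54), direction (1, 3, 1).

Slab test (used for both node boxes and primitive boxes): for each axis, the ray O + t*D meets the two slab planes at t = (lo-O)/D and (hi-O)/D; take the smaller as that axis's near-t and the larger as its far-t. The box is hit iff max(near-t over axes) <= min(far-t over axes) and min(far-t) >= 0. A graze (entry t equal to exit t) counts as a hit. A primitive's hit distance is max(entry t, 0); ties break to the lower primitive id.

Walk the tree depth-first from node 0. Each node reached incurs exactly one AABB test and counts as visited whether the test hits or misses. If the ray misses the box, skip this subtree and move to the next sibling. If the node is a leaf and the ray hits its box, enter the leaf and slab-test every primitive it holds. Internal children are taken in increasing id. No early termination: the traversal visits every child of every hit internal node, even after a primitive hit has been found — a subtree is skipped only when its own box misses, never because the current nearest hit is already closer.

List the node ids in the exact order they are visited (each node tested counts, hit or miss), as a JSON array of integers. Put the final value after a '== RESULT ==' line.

Trace the traversal:
N0 x:[23,48] y:[100/3,139/3] z:[34,73] -> hit [34,139/3], descend [7, 9]
  N7 x:[34,48] y:[35,139/3] z:[44,58] -> hit [44,139/3], descend [3, 12]
    N3 x:[39,46] y:[35,39] z:[49,58] -> miss, prune
    N12 x:[34,48] y:[119/3,139/3] z:[44,54] -> hit [44,139/3], descend [2, 5]
      N2 x:[34,48] y:[119/3,125/3] z:[44,54] -> miss, prune
      N5 x:[47,48] y:[133/3,139/3] z:[45,51] -> miss, prune
  N9 x:[23,38] y:[100/3,130/3] z:[34,73] -> hit [34,38], descend [4, 11]
    N4 x:[26,38] y:[100/3,106/3] z:[34,68] -> hit [34,106/3] leaf, test {P1(miss), P5@t=34}
    N11 x:[23,38] y:[38,130/3] z:[52,73] -> miss, prune

Visited [0, 7, 3, 12, 2, 5, 9, 4, 11]. Tests: 9 box, 1 leaf. Nearest: P5.

== RESULT ==
[0, 7, 3, 12, 2, 5, 9, 4, 11]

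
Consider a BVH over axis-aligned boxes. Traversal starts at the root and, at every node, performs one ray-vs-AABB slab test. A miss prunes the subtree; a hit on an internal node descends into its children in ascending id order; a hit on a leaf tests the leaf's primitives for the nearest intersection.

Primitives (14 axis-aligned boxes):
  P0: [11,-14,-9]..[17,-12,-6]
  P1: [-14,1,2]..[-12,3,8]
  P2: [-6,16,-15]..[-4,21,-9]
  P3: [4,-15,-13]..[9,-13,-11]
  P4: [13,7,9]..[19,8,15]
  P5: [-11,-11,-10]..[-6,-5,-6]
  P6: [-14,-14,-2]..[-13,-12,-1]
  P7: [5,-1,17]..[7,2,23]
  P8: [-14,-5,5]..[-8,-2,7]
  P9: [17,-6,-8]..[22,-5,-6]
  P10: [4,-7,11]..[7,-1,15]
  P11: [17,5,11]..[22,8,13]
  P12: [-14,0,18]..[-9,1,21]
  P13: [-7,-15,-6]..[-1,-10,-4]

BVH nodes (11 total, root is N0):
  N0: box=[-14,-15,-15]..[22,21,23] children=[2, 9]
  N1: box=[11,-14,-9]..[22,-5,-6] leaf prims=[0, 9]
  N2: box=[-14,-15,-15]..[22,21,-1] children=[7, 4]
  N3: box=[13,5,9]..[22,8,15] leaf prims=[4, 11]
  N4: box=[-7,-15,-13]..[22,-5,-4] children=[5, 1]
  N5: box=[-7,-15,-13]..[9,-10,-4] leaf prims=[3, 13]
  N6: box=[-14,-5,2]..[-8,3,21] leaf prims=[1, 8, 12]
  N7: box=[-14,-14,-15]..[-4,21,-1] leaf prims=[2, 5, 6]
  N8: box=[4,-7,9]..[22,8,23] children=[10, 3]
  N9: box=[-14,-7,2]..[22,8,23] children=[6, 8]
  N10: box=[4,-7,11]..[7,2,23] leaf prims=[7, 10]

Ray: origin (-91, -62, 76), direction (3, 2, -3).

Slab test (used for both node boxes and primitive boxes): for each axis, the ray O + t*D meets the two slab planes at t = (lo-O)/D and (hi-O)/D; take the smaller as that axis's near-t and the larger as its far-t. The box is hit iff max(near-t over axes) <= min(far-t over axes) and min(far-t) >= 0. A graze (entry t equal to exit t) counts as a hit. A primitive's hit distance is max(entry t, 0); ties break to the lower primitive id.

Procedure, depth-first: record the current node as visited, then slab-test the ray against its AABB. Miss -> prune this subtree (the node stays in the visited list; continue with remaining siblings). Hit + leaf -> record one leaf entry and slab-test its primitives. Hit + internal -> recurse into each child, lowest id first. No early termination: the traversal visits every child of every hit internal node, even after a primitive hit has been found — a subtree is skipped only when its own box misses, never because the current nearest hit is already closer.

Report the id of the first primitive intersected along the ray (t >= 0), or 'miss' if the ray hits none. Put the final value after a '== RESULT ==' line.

Walk:
N0 x:[77/3,113/3] y:[47/2,83/2] z:[53/3,91/3] -> hit [77/3,91/3], descend [2, 9]
  N2 x:[77/3,113/3] y:[47/2,83/2] z:[77/3,91/3] -> hit [77/3,91/3], descend [4, 7]
    N4 x:[28,113/3] y:[47/2,57/2] z:[80/3,89/3] -> hit [28,57/2], descend [1, 5]
      N1 x:[34,113/3] y:[24,57/2] z:[82/3,85/3] -> miss, prune
      N5 x:[28,100/3] y:[47/2,26] z:[80/3,89/3] -> miss, prune
    N7 x:[77/3,29] y:[24,83/2] z:[77/3,91/3] -> hit [77/3,29] leaf, test {P2(miss), P5@t=82/3, P6(miss)}
  N9 x:[77/3,113/3] y:[55/2,35] z:[53/3,74/3] -> miss, prune

Visited [0, 2, 4, 1, 5, 7, 9]. Tests: 7 box, 1 leaf. Nearest: P5.

== RESULT ==
5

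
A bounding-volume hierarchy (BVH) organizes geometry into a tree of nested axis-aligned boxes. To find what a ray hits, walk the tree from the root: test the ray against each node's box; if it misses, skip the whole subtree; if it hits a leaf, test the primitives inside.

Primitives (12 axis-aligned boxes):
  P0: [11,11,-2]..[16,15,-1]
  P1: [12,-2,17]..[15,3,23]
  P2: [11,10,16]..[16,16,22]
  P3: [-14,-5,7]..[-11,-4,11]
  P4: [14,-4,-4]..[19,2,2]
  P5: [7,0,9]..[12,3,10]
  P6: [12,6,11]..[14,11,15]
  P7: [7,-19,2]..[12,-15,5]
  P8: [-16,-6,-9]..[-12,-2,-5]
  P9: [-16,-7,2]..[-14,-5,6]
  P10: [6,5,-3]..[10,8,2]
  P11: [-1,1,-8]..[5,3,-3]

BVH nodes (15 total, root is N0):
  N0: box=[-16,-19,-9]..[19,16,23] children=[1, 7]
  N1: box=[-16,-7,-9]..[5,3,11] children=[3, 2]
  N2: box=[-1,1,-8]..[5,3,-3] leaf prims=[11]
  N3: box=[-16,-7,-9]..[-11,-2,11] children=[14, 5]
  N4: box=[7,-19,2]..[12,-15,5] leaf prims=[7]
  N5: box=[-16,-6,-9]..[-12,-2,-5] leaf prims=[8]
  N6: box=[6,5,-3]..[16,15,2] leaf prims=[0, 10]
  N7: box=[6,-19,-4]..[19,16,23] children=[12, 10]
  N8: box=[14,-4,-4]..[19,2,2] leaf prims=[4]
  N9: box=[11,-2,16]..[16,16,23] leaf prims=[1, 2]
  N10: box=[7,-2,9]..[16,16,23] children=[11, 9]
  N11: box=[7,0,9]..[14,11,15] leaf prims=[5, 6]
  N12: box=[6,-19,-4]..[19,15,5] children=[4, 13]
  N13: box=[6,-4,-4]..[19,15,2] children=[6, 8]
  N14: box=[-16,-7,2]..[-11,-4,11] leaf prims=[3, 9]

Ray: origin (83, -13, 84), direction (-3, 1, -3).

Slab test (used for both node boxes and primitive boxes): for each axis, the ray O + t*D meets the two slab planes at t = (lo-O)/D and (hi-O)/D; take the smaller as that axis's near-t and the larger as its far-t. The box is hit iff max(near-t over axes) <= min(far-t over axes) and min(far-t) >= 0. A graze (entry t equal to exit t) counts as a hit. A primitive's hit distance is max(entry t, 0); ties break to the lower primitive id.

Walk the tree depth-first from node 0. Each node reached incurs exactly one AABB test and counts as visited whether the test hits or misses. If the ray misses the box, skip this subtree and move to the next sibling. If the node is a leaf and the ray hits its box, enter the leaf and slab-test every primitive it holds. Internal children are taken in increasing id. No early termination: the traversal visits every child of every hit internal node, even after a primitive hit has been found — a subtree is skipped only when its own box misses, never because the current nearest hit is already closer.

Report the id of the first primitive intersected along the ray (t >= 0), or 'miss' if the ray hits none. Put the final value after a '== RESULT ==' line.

Trace the traversal:
N0 x:[64/3,33] y:[-6,29] z:[61/3,31] -> hit [64/3,29], descend [1, 7]
  N1 x:[26,33] y:[6,16] z:[73/3,31] -> miss, prune
  N7 x:[64/3,77/3] y:[-6,29] z:[61/3,88/3] -> hit [64/3,77/3], descend [10, 12]
    N10 x:[67/3,76/3] y:[11,29] z:[61/3,25] -> hit [67/3,25], descend [9, 11]
      N9 x:[67/3,24] y:[11,29] z:[61/3,68/3] -> hit [67/3,68/3] leaf, test {P1(miss), P2(miss)}
      N11 x:[23,76/3] y:[13,24] z:[23,25] -> hit [23,24] leaf, test {P5(miss), P6@t=23}
    N12 x:[64/3,77/3] y:[-6,28] z:[79/3,88/3] -> miss, prune

Visited [0, 1, 7, 10, 9, 11, 12]. Tests: 7 box, 2 leaf. Nearest: P6.

== RESULT ==
6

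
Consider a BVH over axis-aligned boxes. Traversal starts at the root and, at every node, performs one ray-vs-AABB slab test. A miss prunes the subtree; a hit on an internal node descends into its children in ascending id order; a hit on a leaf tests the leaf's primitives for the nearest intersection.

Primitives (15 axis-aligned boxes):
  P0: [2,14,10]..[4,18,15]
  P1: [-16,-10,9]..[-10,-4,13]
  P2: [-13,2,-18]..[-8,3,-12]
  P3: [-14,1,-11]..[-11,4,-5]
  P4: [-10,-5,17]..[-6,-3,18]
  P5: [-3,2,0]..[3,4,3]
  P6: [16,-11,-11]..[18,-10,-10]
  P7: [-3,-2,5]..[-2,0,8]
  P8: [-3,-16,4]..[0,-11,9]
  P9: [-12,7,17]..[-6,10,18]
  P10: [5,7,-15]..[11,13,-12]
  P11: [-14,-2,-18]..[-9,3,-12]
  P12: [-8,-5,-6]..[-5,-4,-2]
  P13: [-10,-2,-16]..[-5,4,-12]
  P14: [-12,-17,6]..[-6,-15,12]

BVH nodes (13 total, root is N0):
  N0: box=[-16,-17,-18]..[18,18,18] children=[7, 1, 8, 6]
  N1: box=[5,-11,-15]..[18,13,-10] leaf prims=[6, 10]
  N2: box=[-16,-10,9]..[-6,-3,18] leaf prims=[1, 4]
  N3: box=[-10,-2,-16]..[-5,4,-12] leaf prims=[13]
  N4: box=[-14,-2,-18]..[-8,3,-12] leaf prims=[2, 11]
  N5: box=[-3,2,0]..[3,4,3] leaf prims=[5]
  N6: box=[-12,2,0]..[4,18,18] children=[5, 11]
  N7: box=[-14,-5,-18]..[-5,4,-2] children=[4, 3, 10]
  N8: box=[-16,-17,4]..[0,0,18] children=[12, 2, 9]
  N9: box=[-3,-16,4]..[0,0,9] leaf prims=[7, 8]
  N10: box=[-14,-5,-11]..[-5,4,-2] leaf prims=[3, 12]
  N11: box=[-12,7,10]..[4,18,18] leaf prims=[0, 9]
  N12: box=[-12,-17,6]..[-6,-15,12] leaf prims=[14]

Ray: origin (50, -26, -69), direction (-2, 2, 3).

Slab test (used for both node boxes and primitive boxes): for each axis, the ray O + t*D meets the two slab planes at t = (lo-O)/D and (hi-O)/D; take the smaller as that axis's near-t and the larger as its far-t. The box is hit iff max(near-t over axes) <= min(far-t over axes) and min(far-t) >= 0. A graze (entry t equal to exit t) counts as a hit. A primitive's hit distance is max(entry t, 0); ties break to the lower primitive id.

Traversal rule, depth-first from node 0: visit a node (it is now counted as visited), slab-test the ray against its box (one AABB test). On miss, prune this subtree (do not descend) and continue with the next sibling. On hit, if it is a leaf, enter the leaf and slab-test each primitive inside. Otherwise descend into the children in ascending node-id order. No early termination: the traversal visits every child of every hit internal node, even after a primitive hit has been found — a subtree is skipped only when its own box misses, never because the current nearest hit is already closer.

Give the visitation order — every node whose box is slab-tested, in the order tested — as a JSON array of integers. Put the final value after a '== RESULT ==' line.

Trace the traversal:
N0 x:[16,33] y:[9/2,22] z:[17,29] -> hit [17,22], descend [1, 6, 7, 8]
  N1 x:[16,45/2] y:[15/2,39/2] z:[18,59/3] -> hit [18,39/2] leaf, test {P6(miss), P10(miss)}
  N6 x:[23,31] y:[14,22] z:[23,29] -> miss, prune
  N7 x:[55/2,32] y:[21/2,15] z:[17,67/3] -> miss, prune
  N8 x:[25,33] y:[9/2,13] z:[73/3,29] -> miss, prune

Summary -> nodes [0, 1, 6, 7, 8]; box-tests=5; leaf-entries=1; first=miss

== RESULT ==
[0, 1, 6, 7, 8]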